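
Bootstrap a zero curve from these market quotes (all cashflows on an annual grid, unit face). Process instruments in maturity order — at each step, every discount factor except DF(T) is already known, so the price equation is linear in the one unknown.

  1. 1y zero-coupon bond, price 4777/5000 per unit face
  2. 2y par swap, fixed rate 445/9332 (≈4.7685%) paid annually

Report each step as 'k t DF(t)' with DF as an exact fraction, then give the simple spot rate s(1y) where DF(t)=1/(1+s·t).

step 1 [1y] zero: DF = P = 4777/5000 ≈ 0.955400
step 2 [2y] swap r/1=445/9332: DF=(1 − 445/9332·(0.955400))/(1+445/9332) = 911/1000 ≈ 0.911000

1 1 4777/5000
2 2 911/1000
s(1y) = (1/(4777/5000) − 1)/(1) = 223/4777 ≈ 4.6682%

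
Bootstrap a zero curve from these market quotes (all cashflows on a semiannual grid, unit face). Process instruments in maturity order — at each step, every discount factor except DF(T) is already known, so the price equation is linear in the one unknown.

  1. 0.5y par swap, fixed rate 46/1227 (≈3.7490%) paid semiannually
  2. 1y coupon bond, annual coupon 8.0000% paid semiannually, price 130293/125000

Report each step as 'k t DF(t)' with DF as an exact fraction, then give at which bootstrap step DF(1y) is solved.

step 1 [0.5y] swap r/2=23/1227: DF=(1 − 23/1227·(0))/(1+23/1227) = 1227/1250 ≈ 0.981600
step 2 [1y] bond c/2=1/25: DF=(130293/125000 − 1/25·(0.981600))/(1+1/25) = 1929/2000 ≈ 0.964500

1 1/2 1227/1250
2 1 1929/2000
DF(1y) is solved at step 2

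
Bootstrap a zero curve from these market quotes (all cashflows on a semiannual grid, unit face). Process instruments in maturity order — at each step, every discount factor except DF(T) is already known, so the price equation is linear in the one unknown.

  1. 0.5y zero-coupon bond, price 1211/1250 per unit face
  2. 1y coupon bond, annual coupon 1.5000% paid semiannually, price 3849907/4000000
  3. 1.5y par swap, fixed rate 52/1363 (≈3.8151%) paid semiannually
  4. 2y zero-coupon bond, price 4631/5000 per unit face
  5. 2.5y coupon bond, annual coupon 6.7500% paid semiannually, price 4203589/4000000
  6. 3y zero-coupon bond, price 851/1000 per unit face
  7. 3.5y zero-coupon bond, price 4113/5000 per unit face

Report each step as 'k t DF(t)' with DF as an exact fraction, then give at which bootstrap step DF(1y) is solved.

step 1 [0.5y] zero: DF = P = 1211/1250 ≈ 0.968800
step 2 [1y] bond c/2=3/400: DF=(3849907/4000000 − 3/400·(0.968800))/(1+3/400) = 9481/10000 ≈ 0.948100
step 3 [1.5y] swap r/2=26/1363: DF=(1 − 26/1363·(0.968800+0.948100))/(1+26/1363) = 4727/5000 ≈ 0.945400
step 4 [2y] zero: DF = P = 4631/5000 ≈ 0.926200
step 5 [2.5y] bond c/2=27/800: DF=(4203589/4000000 − 27/800·(0.968800+0.948100+0.945400+0.926200))/(1+27/800) = 8929/10000 ≈ 0.892900
step 6 [3y] zero: DF = P = 851/1000 ≈ 0.851000
step 7 [3.5y] zero: DF = P = 4113/5000 ≈ 0.822600

1 1/2 1211/1250
2 1 9481/10000
3 3/2 4727/5000
4 2 4631/5000
5 5/2 8929/10000
6 3 851/1000
7 7/2 4113/5000
DF(1y) is solved at step 2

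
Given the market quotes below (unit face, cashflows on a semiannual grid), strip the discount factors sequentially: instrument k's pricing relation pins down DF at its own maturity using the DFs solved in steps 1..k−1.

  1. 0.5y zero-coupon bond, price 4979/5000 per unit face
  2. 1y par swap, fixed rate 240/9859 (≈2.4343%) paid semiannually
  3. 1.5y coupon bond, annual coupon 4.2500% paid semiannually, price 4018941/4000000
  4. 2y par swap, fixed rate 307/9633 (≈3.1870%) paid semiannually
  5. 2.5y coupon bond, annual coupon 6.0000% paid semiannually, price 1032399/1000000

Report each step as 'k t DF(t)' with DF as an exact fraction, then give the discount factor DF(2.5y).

step 1 [0.5y] zero: DF = P = 4979/5000 ≈ 0.995800
step 2 [1y] swap r/2=120/9859: DF=(1 − 120/9859·(0.995800))/(1+120/9859) = 122/125 ≈ 0.976000
step 3 [1.5y] bond c/2=17/800: DF=(4018941/4000000 − 17/800·(0.995800+0.976000))/(1+17/800) = 2357/2500 ≈ 0.942800
step 4 [2y] swap r/2=307/19266: DF=(1 − 307/19266·(0.995800+0.976000+0.942800))/(1+307/19266) = 4693/5000 ≈ 0.938600
step 5 [2.5y] bond c/2=3/100: DF=(1032399/1000000 − 3/100·(0.995800+0.976000+0.942800+0.938600))/(1+3/100) = 8901/10000 ≈ 0.890100

1 1/2 4979/5000
2 1 122/125
3 3/2 2357/2500
4 2 4693/5000
5 5/2 8901/10000
DF(2.5y) = 8901/10000 ≈ 0.890100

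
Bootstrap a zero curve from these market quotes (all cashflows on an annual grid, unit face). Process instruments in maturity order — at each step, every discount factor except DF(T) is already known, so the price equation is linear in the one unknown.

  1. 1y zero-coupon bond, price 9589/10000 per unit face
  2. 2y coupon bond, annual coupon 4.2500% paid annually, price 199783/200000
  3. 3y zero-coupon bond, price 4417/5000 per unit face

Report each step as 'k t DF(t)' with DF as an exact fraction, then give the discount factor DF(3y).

step 1 [1y] zero: DF = P = 9589/10000 ≈ 0.958900
step 2 [2y] bond c/1=17/400: DF=(199783/200000 − 17/400·(0.958900))/(1+17/400) = 9191/10000 ≈ 0.919100
step 3 [3y] zero: DF = P = 4417/5000 ≈ 0.883400

1 1 9589/10000
2 2 9191/10000
3 3 4417/5000
DF(3y) = 4417/5000 ≈ 0.883400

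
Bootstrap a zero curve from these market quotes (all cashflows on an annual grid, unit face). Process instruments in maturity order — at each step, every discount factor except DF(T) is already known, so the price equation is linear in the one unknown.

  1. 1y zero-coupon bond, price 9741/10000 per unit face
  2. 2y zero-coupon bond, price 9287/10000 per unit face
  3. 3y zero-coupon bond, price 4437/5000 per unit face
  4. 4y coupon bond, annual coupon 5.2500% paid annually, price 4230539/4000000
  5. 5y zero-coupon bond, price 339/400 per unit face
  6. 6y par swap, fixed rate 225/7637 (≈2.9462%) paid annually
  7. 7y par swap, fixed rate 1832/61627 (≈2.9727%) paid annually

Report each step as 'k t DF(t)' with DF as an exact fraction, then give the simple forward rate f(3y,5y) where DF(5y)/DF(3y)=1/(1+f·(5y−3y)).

step 1 [1y] zero: DF = P = 9741/10000 ≈ 0.974100
step 2 [2y] zero: DF = P = 9287/10000 ≈ 0.928700
step 3 [3y] zero: DF = P = 4437/5000 ≈ 0.887400
step 4 [4y] bond c/1=21/400: DF=(4230539/4000000 − 21/400·(0.974100+0.928700+0.887400))/(1+21/400) = 8657/10000 ≈ 0.865700
step 5 [5y] zero: DF = P = 339/400 ≈ 0.847500
step 6 [6y] swap r/1=225/7637: DF=(1 − 225/7637·(0.974100+0.928700+0.887400+0.865700+0.847500))/(1+225/7637) = 337/400 ≈ 0.842500
step 7 [7y] swap r/1=1832/61627: DF=(1 − 1832/61627·(0.974100+0.928700+0.887400+0.865700+0.847500+0.842500))/(1+1832/61627) = 1021/1250 ≈ 0.816800

1 1 9741/10000
2 2 9287/10000
3 3 4437/5000
4 4 8657/10000
5 5 339/400
6 6 337/400
7 7 1021/1250
f(3y,5y) = ((4437/5000)/(339/400) − 1)/(2) = 133/5650 ≈ 2.3540%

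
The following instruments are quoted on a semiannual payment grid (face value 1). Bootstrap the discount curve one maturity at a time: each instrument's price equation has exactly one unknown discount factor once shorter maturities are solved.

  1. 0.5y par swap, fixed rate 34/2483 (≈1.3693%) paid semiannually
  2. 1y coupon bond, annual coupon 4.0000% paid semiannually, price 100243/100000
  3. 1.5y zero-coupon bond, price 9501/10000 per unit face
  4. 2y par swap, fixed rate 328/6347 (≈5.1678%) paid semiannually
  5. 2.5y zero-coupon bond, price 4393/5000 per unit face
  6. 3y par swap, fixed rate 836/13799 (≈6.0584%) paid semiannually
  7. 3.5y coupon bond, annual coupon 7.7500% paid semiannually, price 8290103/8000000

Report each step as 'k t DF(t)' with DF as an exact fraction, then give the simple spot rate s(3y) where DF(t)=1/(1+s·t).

step 1 [0.5y] swap r/2=17/2483: DF=(1 − 17/2483·(0))/(1+17/2483) = 2483/2500 ≈ 0.993200
step 2 [1y] bond c/2=1/50: DF=(100243/100000 − 1/50·(0.993200))/(1+1/50) = 9633/10000 ≈ 0.963300
step 3 [1.5y] zero: DF = P = 9501/10000 ≈ 0.950100
step 4 [2y] swap r/2=164/6347: DF=(1 − 164/6347·(0.993200+0.963300+0.950100))/(1+164/6347) = 1127/1250 ≈ 0.901600
step 5 [2.5y] zero: DF = P = 4393/5000 ≈ 0.878600
step 6 [3y] swap r/2=418/13799: DF=(1 − 418/13799·(0.993200+0.963300+0.950100+0.901600+0.878600))/(1+418/13799) = 1041/1250 ≈ 0.832800
step 7 [3.5y] bond c/2=31/800: DF=(8290103/8000000 − 31/800·(0.993200+0.963300+0.950100+0.901600+0.878600+0.832800))/(1+31/800) = 7917/10000 ≈ 0.791700

1 1/2 2483/2500
2 1 9633/10000
3 3/2 9501/10000
4 2 1127/1250
5 5/2 4393/5000
6 3 1041/1250
7 7/2 7917/10000
s(3y) = (1/(1041/1250) − 1)/(3) = 209/3123 ≈ 6.6923%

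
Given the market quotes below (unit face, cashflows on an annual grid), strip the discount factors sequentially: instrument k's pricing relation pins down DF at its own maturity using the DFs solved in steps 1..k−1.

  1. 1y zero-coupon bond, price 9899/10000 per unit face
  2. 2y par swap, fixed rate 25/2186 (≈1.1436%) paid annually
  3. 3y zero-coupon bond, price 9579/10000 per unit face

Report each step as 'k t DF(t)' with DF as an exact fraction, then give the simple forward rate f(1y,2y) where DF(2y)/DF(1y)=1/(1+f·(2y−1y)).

step 1 [1y] zero: DF = P = 9899/10000 ≈ 0.989900
step 2 [2y] swap r/1=25/2186: DF=(1 − 25/2186·(0.989900))/(1+25/2186) = 391/400 ≈ 0.977500
step 3 [3y] zero: DF = P = 9579/10000 ≈ 0.957900

1 1 9899/10000
2 2 391/400
3 3 9579/10000
f(1y,2y) = ((9899/10000)/(391/400) − 1)/(1) = 124/9775 ≈ 1.2685%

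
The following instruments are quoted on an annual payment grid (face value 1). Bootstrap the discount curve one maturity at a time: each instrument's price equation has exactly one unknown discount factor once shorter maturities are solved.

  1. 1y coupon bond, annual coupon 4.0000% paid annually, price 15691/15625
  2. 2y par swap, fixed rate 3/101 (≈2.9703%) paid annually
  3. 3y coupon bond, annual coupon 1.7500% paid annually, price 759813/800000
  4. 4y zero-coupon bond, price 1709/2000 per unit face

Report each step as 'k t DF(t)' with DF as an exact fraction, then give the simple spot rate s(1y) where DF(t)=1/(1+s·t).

1 1 1207/1250
2 2 9433/10000
3 3 4503/5000
4 4 1709/2000
s(1y) = (1/(1207/1250) − 1)/(1) = 43/1207 ≈ 3.5626%

step 1 [1y] bond c/1=1/25: DF=(15691/15625 − 1/25·(0))/(1+1/25) = 1207/1250 ≈ 0.965600
step 2 [2y] swap r/1=3/101: DF=(1 − 3/101·(0.965600))/(1+3/101) = 9433/10000 ≈ 0.943300
step 3 [3y] bond c/1=7/400: DF=(759813/800000 − 7/400·(0.965600+0.943300))/(1+7/400) = 4503/5000 ≈ 0.900600
step 4 [4y] zero: DF = P = 1709/2000 ≈ 0.854500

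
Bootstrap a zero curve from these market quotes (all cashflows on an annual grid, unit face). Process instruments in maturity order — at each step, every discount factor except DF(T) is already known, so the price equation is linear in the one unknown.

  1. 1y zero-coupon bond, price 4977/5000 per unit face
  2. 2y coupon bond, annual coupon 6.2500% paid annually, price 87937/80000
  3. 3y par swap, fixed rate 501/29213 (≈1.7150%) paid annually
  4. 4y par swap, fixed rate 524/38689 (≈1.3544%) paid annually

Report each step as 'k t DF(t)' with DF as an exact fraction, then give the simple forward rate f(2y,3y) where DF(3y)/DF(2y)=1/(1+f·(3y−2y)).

1 1 4977/5000
2 2 122/125
3 3 9499/10000
4 4 2369/2500
f(2y,3y) = ((122/125)/(9499/10000) − 1)/(1) = 261/9499 ≈ 2.7477%

step 1 [1y] zero: DF = P = 4977/5000 ≈ 0.995400
step 2 [2y] bond c/1=1/16: DF=(87937/80000 − 1/16·(0.995400))/(1+1/16) = 122/125 ≈ 0.976000
step 3 [3y] swap r/1=501/29213: DF=(1 − 501/29213·(0.995400+0.976000))/(1+501/29213) = 9499/10000 ≈ 0.949900
step 4 [4y] swap r/1=524/38689: DF=(1 − 524/38689·(0.995400+0.976000+0.949900))/(1+524/38689) = 2369/2500 ≈ 0.947600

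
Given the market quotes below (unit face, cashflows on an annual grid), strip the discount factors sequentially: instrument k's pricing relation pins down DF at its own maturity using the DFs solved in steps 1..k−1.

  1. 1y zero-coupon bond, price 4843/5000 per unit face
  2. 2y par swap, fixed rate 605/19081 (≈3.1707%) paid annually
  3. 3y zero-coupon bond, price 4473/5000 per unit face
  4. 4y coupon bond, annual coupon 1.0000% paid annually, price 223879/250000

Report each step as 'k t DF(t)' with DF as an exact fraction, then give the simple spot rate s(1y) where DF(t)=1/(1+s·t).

1 1 4843/5000
2 2 1879/2000
3 3 4473/5000
4 4 8589/10000
s(1y) = (1/(4843/5000) − 1)/(1) = 157/4843 ≈ 3.2418%

step 1 [1y] zero: DF = P = 4843/5000 ≈ 0.968600
step 2 [2y] swap r/1=605/19081: DF=(1 − 605/19081·(0.968600))/(1+605/19081) = 1879/2000 ≈ 0.939500
step 3 [3y] zero: DF = P = 4473/5000 ≈ 0.894600
step 4 [4y] bond c/1=1/100: DF=(223879/250000 − 1/100·(0.968600+0.939500+0.894600))/(1+1/100) = 8589/10000 ≈ 0.858900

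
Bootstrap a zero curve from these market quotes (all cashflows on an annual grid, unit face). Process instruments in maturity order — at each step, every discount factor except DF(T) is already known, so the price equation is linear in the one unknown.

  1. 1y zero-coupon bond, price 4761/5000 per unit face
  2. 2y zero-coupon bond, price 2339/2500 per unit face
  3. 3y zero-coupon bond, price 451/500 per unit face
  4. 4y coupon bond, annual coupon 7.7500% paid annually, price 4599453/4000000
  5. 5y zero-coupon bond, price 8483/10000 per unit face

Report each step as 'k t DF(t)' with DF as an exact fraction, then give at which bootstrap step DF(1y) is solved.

step 1 [1y] zero: DF = P = 4761/5000 ≈ 0.952200
step 2 [2y] zero: DF = P = 2339/2500 ≈ 0.935600
step 3 [3y] zero: DF = P = 451/500 ≈ 0.902000
step 4 [4y] bond c/1=31/400: DF=(4599453/4000000 − 31/400·(0.952200+0.935600+0.902000))/(1+31/400) = 1733/2000 ≈ 0.866500
step 5 [5y] zero: DF = P = 8483/10000 ≈ 0.848300

1 1 4761/5000
2 2 2339/2500
3 3 451/500
4 4 1733/2000
5 5 8483/10000
DF(1y) is solved at step 1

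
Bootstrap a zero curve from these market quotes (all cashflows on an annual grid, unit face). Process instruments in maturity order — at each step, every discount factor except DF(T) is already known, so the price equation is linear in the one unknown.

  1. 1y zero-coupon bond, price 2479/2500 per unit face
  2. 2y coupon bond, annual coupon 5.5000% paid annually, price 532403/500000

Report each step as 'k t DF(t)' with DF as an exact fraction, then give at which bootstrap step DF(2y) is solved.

step 1 [1y] zero: DF = P = 2479/2500 ≈ 0.991600
step 2 [2y] bond c/1=11/200: DF=(532403/500000 − 11/200·(0.991600))/(1+11/200) = 1197/1250 ≈ 0.957600

1 1 2479/2500
2 2 1197/1250
DF(2y) is solved at step 2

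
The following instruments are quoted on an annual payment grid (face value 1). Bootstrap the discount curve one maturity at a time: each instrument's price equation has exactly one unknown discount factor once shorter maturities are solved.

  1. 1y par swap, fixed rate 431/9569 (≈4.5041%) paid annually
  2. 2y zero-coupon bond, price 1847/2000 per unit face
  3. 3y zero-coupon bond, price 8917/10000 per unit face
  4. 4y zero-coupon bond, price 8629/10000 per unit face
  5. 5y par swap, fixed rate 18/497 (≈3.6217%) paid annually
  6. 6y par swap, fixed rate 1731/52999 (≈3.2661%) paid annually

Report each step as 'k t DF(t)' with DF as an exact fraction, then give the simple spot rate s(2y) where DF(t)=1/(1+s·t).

1 1 9569/10000
2 2 1847/2000
3 3 8917/10000
4 4 8629/10000
5 5 419/500
6 6 8269/10000
s(2y) = (1/(1847/2000) − 1)/(2) = 153/3694 ≈ 4.1419%

step 1 [1y] swap r/1=431/9569: DF=(1 − 431/9569·(0))/(1+431/9569) = 9569/10000 ≈ 0.956900
step 2 [2y] zero: DF = P = 1847/2000 ≈ 0.923500
step 3 [3y] zero: DF = P = 8917/10000 ≈ 0.891700
step 4 [4y] zero: DF = P = 8629/10000 ≈ 0.862900
step 5 [5y] swap r/1=18/497: DF=(1 − 18/497·(0.956900+0.923500+0.891700+0.862900))/(1+18/497) = 419/500 ≈ 0.838000
step 6 [6y] swap r/1=1731/52999: DF=(1 − 1731/52999·(0.956900+0.923500+0.891700+0.862900+0.838000))/(1+1731/52999) = 8269/10000 ≈ 0.826900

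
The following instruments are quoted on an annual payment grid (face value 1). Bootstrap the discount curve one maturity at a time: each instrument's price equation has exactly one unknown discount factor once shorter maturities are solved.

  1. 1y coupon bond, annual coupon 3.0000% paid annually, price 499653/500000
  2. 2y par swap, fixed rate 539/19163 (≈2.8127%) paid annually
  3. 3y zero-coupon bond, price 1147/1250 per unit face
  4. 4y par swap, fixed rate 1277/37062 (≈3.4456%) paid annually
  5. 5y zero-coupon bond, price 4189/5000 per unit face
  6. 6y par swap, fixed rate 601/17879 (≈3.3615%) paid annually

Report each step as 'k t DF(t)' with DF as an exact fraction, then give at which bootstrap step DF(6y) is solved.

1 1 4851/5000
2 2 9461/10000
3 3 1147/1250
4 4 8723/10000
5 5 4189/5000
6 6 8197/10000
DF(6y) is solved at step 6

step 1 [1y] bond c/1=3/100: DF=(499653/500000 − 3/100·(0))/(1+3/100) = 4851/5000 ≈ 0.970200
step 2 [2y] swap r/1=539/19163: DF=(1 − 539/19163·(0.970200))/(1+539/19163) = 9461/10000 ≈ 0.946100
step 3 [3y] zero: DF = P = 1147/1250 ≈ 0.917600
step 4 [4y] swap r/1=1277/37062: DF=(1 − 1277/37062·(0.970200+0.946100+0.917600))/(1+1277/37062) = 8723/10000 ≈ 0.872300
step 5 [5y] zero: DF = P = 4189/5000 ≈ 0.837800
step 6 [6y] swap r/1=601/17879: DF=(1 − 601/17879·(0.970200+0.946100+0.917600+0.872300+0.837800))/(1+601/17879) = 8197/10000 ≈ 0.819700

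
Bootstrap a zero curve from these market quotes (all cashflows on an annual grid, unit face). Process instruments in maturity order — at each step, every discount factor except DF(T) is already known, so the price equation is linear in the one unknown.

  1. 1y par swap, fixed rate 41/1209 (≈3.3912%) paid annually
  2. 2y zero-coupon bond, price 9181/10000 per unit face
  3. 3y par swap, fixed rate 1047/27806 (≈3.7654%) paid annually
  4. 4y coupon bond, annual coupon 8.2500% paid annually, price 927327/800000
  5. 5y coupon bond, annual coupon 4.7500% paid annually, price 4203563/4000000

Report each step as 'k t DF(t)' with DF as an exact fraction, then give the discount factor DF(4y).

step 1 [1y] swap r/1=41/1209: DF=(1 − 41/1209·(0))/(1+41/1209) = 1209/1250 ≈ 0.967200
step 2 [2y] zero: DF = P = 9181/10000 ≈ 0.918100
step 3 [3y] swap r/1=1047/27806: DF=(1 − 1047/27806·(0.967200+0.918100))/(1+1047/27806) = 8953/10000 ≈ 0.895300
step 4 [4y] bond c/1=33/400: DF=(927327/800000 − 33/400·(0.967200+0.918100+0.895300))/(1+33/400) = 8589/10000 ≈ 0.858900
step 5 [5y] bond c/1=19/400: DF=(4203563/4000000 − 19/400·(0.967200+0.918100+0.895300+0.858900))/(1+19/400) = 4191/5000 ≈ 0.838200

1 1 1209/1250
2 2 9181/10000
3 3 8953/10000
4 4 8589/10000
5 5 4191/5000
DF(4y) = 8589/10000 ≈ 0.858900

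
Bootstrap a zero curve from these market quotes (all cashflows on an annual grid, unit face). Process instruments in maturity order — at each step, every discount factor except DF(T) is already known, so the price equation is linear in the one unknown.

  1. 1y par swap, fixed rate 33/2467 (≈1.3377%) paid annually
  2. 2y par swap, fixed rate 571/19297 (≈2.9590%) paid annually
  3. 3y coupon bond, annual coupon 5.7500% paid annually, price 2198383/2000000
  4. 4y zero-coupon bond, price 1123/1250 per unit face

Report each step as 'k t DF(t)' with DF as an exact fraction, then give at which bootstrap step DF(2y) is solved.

step 1 [1y] swap r/1=33/2467: DF=(1 − 33/2467·(0))/(1+33/2467) = 2467/2500 ≈ 0.986800
step 2 [2y] swap r/1=571/19297: DF=(1 − 571/19297·(0.986800))/(1+571/19297) = 9429/10000 ≈ 0.942900
step 3 [3y] bond c/1=23/400: DF=(2198383/2000000 − 23/400·(0.986800+0.942900))/(1+23/400) = 1869/2000 ≈ 0.934500
step 4 [4y] zero: DF = P = 1123/1250 ≈ 0.898400

1 1 2467/2500
2 2 9429/10000
3 3 1869/2000
4 4 1123/1250
DF(2y) is solved at step 2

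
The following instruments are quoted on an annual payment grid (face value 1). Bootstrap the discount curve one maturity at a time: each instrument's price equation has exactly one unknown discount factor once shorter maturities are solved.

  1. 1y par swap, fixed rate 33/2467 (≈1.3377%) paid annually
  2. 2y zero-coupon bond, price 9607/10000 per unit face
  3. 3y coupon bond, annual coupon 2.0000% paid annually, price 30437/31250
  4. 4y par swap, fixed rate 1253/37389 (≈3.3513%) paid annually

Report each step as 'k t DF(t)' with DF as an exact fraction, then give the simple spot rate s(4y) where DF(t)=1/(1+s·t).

1 1 2467/2500
2 2 9607/10000
3 3 9167/10000
4 4 8747/10000
s(4y) = (1/(8747/10000) − 1)/(4) = 1253/34988 ≈ 3.5812%

step 1 [1y] swap r/1=33/2467: DF=(1 − 33/2467·(0))/(1+33/2467) = 2467/2500 ≈ 0.986800
step 2 [2y] zero: DF = P = 9607/10000 ≈ 0.960700
step 3 [3y] bond c/1=1/50: DF=(30437/31250 − 1/50·(0.986800+0.960700))/(1+1/50) = 9167/10000 ≈ 0.916700
step 4 [4y] swap r/1=1253/37389: DF=(1 − 1253/37389·(0.986800+0.960700+0.916700))/(1+1253/37389) = 8747/10000 ≈ 0.874700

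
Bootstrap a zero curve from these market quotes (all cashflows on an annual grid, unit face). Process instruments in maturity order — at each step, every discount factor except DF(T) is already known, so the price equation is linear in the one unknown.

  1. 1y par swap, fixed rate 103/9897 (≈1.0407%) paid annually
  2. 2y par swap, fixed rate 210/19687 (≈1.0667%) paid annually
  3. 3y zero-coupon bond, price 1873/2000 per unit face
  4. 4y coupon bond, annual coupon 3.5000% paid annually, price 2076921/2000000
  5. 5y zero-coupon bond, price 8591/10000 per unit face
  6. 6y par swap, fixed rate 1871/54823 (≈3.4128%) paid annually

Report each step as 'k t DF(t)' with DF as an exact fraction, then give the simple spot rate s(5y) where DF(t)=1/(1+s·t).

step 1 [1y] swap r/1=103/9897: DF=(1 − 103/9897·(0))/(1+103/9897) = 9897/10000 ≈ 0.989700
step 2 [2y] swap r/1=210/19687: DF=(1 − 210/19687·(0.989700))/(1+210/19687) = 979/1000 ≈ 0.979000
step 3 [3y] zero: DF = P = 1873/2000 ≈ 0.936500
step 4 [4y] bond c/1=7/200: DF=(2076921/2000000 − 7/200·(0.989700+0.979000+0.936500))/(1+7/200) = 9051/10000 ≈ 0.905100
step 5 [5y] zero: DF = P = 8591/10000 ≈ 0.859100
step 6 [6y] swap r/1=1871/54823: DF=(1 − 1871/54823·(0.989700+0.979000+0.936500+0.905100+0.859100))/(1+1871/54823) = 8129/10000 ≈ 0.812900

1 1 9897/10000
2 2 979/1000
3 3 1873/2000
4 4 9051/10000
5 5 8591/10000
6 6 8129/10000
s(5y) = (1/(8591/10000) − 1)/(5) = 1409/42955 ≈ 3.2802%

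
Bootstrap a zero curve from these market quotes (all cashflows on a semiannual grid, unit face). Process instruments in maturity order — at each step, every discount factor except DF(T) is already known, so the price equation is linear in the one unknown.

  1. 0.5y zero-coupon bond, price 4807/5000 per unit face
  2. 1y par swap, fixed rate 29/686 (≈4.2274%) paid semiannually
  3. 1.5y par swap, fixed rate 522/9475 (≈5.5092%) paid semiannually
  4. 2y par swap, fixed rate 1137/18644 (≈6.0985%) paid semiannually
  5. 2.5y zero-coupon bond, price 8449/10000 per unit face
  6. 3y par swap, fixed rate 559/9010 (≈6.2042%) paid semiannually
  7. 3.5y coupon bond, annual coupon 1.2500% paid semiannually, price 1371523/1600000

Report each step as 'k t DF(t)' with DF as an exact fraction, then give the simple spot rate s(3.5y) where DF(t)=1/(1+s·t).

1 1/2 4807/5000
2 1 4797/5000
3 3/2 9217/10000
4 2 8863/10000
5 5/2 8449/10000
6 3 8323/10000
7 7/2 8183/10000
s(3.5y) = (1/(8183/10000) − 1)/(7/2) = 3634/57281 ≈ 6.3442%

step 1 [0.5y] zero: DF = P = 4807/5000 ≈ 0.961400
step 2 [1y] swap r/2=29/1372: DF=(1 − 29/1372·(0.961400))/(1+29/1372) = 4797/5000 ≈ 0.959400
step 3 [1.5y] swap r/2=261/9475: DF=(1 − 261/9475·(0.961400+0.959400))/(1+261/9475) = 9217/10000 ≈ 0.921700
step 4 [2y] swap r/2=1137/37288: DF=(1 − 1137/37288·(0.961400+0.959400+0.921700))/(1+1137/37288) = 8863/10000 ≈ 0.886300
step 5 [2.5y] zero: DF = P = 8449/10000 ≈ 0.844900
step 6 [3y] swap r/2=559/18020: DF=(1 − 559/18020·(0.961400+0.959400+0.921700+0.886300+0.844900))/(1+559/18020) = 8323/10000 ≈ 0.832300
step 7 [3.5y] bond c/2=1/160: DF=(1371523/1600000 − 1/160·(0.961400+0.959400+0.921700+0.886300+0.844900+0.832300))/(1+1/160) = 8183/10000 ≈ 0.818300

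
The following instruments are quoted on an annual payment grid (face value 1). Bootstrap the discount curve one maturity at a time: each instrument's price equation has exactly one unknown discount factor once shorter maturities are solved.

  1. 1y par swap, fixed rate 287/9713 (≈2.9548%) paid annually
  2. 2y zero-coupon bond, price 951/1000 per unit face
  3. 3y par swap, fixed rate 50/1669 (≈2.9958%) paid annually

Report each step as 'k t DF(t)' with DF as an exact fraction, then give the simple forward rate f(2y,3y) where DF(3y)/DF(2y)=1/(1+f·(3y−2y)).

step 1 [1y] swap r/1=287/9713: DF=(1 − 287/9713·(0))/(1+287/9713) = 9713/10000 ≈ 0.971300
step 2 [2y] zero: DF = P = 951/1000 ≈ 0.951000
step 3 [3y] swap r/1=50/1669: DF=(1 − 50/1669·(0.971300+0.951000))/(1+50/1669) = 183/200 ≈ 0.915000

1 1 9713/10000
2 2 951/1000
3 3 183/200
f(2y,3y) = ((951/1000)/(183/200) − 1)/(1) = 12/305 ≈ 3.9344%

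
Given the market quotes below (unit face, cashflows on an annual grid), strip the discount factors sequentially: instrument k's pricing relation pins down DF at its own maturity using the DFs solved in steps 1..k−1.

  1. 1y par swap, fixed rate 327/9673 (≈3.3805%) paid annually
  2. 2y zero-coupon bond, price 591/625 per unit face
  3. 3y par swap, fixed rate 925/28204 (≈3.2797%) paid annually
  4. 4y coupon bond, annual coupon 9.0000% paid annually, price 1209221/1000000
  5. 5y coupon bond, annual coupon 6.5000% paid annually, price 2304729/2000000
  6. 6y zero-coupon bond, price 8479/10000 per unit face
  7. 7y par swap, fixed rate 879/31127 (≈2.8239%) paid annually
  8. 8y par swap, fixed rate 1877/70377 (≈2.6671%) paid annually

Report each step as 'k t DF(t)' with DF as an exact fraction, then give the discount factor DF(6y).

step 1 [1y] swap r/1=327/9673: DF=(1 − 327/9673·(0))/(1+327/9673) = 9673/10000 ≈ 0.967300
step 2 [2y] zero: DF = P = 591/625 ≈ 0.945600
step 3 [3y] swap r/1=925/28204: DF=(1 − 925/28204·(0.967300+0.945600))/(1+925/28204) = 363/400 ≈ 0.907500
step 4 [4y] bond c/1=9/100: DF=(1209221/1000000 − 9/100·(0.967300+0.945600+0.907500))/(1+9/100) = 1753/2000 ≈ 0.876500
step 5 [5y] bond c/1=13/200: DF=(2304729/2000000 − 13/200·(0.967300+0.945600+0.907500+0.876500))/(1+13/200) = 2141/2500 ≈ 0.856400
step 6 [6y] zero: DF = P = 8479/10000 ≈ 0.847900
step 7 [7y] swap r/1=879/31127: DF=(1 − 879/31127·(0.967300+0.945600+0.907500+0.876500+0.856400+0.847900))/(1+879/31127) = 4121/5000 ≈ 0.824200
step 8 [8y] swap r/1=1877/70377: DF=(1 − 1877/70377·(0.967300+0.945600+0.907500+0.876500+0.856400+0.847900+0.824200))/(1+1877/70377) = 8123/10000 ≈ 0.812300

1 1 9673/10000
2 2 591/625
3 3 363/400
4 4 1753/2000
5 5 2141/2500
6 6 8479/10000
7 7 4121/5000
8 8 8123/10000
DF(6y) = 8479/10000 ≈ 0.847900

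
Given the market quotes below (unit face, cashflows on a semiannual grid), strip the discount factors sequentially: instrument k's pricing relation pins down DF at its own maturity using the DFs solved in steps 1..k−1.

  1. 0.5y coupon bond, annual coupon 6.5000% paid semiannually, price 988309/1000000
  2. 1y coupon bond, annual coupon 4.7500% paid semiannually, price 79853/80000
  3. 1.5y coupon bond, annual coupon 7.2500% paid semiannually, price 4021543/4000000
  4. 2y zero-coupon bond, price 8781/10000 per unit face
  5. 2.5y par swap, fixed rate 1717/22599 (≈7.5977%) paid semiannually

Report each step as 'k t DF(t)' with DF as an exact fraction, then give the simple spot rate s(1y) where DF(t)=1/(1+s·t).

1 1/2 2393/2500
2 1 1191/1250
3 3/2 4517/5000
4 2 8781/10000
5 5/2 8283/10000
s(1y) = (1/(1191/1250) − 1)/(1) = 59/1191 ≈ 4.9538%

step 1 [0.5y] bond c/2=13/400: DF=(988309/1000000 − 13/400·(0))/(1+13/400) = 2393/2500 ≈ 0.957200
step 2 [1y] bond c/2=19/800: DF=(79853/80000 − 19/800·(0.957200))/(1+19/800) = 1191/1250 ≈ 0.952800
step 3 [1.5y] bond c/2=29/800: DF=(4021543/4000000 − 29/800·(0.957200+0.952800))/(1+29/800) = 4517/5000 ≈ 0.903400
step 4 [2y] zero: DF = P = 8781/10000 ≈ 0.878100
step 5 [2.5y] swap r/2=1717/45198: DF=(1 − 1717/45198·(0.957200+0.952800+0.903400+0.878100))/(1+1717/45198) = 8283/10000 ≈ 0.828300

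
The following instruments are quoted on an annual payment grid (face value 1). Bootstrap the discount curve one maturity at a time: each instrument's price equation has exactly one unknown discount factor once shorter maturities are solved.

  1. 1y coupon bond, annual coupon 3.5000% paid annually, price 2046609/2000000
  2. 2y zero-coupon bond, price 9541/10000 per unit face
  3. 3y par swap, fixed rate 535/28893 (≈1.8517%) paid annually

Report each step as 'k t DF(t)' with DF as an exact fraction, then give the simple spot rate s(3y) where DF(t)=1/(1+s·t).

1 1 9887/10000
2 2 9541/10000
3 3 1893/2000
s(3y) = (1/(1893/2000) − 1)/(3) = 107/5679 ≈ 1.8841%

step 1 [1y] bond c/1=7/200: DF=(2046609/2000000 − 7/200·(0))/(1+7/200) = 9887/10000 ≈ 0.988700
step 2 [2y] zero: DF = P = 9541/10000 ≈ 0.954100
step 3 [3y] swap r/1=535/28893: DF=(1 − 535/28893·(0.988700+0.954100))/(1+535/28893) = 1893/2000 ≈ 0.946500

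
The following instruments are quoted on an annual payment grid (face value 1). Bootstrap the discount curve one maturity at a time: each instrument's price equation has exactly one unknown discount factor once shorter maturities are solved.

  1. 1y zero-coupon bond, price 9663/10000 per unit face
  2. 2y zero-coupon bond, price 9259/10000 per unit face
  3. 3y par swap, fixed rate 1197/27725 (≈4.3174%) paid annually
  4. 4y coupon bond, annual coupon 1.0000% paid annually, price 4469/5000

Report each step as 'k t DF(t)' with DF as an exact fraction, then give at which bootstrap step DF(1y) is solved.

step 1 [1y] zero: DF = P = 9663/10000 ≈ 0.966300
step 2 [2y] zero: DF = P = 9259/10000 ≈ 0.925900
step 3 [3y] swap r/1=1197/27725: DF=(1 − 1197/27725·(0.966300+0.925900))/(1+1197/27725) = 8803/10000 ≈ 0.880300
step 4 [4y] bond c/1=1/100: DF=(4469/5000 − 1/100·(0.966300+0.925900+0.880300))/(1+1/100) = 343/400 ≈ 0.857500

1 1 9663/10000
2 2 9259/10000
3 3 8803/10000
4 4 343/400
DF(1y) is solved at step 1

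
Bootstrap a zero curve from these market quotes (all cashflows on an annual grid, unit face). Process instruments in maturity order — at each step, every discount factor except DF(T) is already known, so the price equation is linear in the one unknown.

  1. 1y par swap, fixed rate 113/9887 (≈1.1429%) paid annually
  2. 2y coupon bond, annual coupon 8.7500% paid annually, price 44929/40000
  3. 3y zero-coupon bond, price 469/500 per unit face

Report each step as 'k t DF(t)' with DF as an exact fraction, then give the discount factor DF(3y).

step 1 [1y] swap r/1=113/9887: DF=(1 − 113/9887·(0))/(1+113/9887) = 9887/10000 ≈ 0.988700
step 2 [2y] bond c/1=7/80: DF=(44929/40000 − 7/80·(0.988700))/(1+7/80) = 9533/10000 ≈ 0.953300
step 3 [3y] zero: DF = P = 469/500 ≈ 0.938000

1 1 9887/10000
2 2 9533/10000
3 3 469/500
DF(3y) = 469/500 ≈ 0.938000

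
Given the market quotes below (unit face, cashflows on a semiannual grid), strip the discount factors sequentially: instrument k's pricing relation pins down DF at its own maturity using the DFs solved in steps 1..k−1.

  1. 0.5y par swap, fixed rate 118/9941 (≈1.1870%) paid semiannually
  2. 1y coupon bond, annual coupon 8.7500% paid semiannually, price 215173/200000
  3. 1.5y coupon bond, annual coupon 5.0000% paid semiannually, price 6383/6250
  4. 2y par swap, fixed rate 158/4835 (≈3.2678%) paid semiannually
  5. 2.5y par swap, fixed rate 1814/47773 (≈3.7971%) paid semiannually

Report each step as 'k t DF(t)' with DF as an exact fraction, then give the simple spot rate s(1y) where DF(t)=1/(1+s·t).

1 1/2 9941/10000
2 1 9891/10000
3 3/2 237/250
4 2 1171/1250
5 5/2 9093/10000
s(1y) = (1/(9891/10000) − 1)/(1) = 109/9891 ≈ 1.1020%

step 1 [0.5y] swap r/2=59/9941: DF=(1 − 59/9941·(0))/(1+59/9941) = 9941/10000 ≈ 0.994100
step 2 [1y] bond c/2=7/160: DF=(215173/200000 − 7/160·(0.994100))/(1+7/160) = 9891/10000 ≈ 0.989100
step 3 [1.5y] bond c/2=1/40: DF=(6383/6250 − 1/40·(0.994100+0.989100))/(1+1/40) = 237/250 ≈ 0.948000
step 4 [2y] swap r/2=79/4835: DF=(1 − 79/4835·(0.994100+0.989100+0.948000))/(1+79/4835) = 1171/1250 ≈ 0.936800
step 5 [2.5y] swap r/2=907/47773: DF=(1 − 907/47773·(0.994100+0.989100+0.948000+0.936800))/(1+907/47773) = 9093/10000 ≈ 0.909300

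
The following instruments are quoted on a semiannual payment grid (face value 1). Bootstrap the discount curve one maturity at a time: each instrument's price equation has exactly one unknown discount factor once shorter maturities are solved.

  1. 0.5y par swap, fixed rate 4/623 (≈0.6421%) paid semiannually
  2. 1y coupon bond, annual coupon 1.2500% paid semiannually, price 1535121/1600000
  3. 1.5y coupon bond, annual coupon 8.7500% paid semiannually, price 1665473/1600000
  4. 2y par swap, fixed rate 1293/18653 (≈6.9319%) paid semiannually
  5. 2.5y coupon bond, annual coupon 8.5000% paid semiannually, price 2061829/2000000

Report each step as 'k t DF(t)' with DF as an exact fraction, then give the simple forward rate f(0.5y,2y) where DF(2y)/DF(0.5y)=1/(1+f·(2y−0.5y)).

step 1 [0.5y] swap r/2=2/623: DF=(1 − 2/623·(0))/(1+2/623) = 623/625 ≈ 0.996800
step 2 [1y] bond c/2=1/160: DF=(1535121/1600000 − 1/160·(0.996800))/(1+1/160) = 9473/10000 ≈ 0.947300
step 3 [1.5y] bond c/2=7/160: DF=(1665473/1600000 − 7/160·(0.996800+0.947300))/(1+7/160) = 4579/5000 ≈ 0.915800
step 4 [2y] swap r/2=1293/37306: DF=(1 − 1293/37306·(0.996800+0.947300+0.915800))/(1+1293/37306) = 8707/10000 ≈ 0.870700
step 5 [2.5y] bond c/2=17/400: DF=(2061829/2000000 − 17/400·(0.996800+0.947300+0.915800+0.870700))/(1+17/400) = 523/625 ≈ 0.836800

1 1/2 623/625
2 1 9473/10000
3 3/2 4579/5000
4 2 8707/10000
5 5/2 523/625
f(0.5y,2y) = ((623/625)/(8707/10000) − 1)/(3/2) = 2522/26121 ≈ 9.6551%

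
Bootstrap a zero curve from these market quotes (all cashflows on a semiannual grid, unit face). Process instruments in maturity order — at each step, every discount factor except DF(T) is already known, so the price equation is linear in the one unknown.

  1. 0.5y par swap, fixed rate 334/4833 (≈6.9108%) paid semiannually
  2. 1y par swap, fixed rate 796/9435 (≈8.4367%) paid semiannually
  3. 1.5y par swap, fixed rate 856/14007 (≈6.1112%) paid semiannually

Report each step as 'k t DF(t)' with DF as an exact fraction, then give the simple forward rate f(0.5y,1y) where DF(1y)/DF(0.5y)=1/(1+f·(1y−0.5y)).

1 1/2 4833/5000
2 1 2301/2500
3 3/2 1143/1250
f(0.5y,1y) = ((4833/5000)/(2301/2500) − 1)/(1/2) = 77/767 ≈ 10.0391%

step 1 [0.5y] swap r/2=167/4833: DF=(1 − 167/4833·(0))/(1+167/4833) = 4833/5000 ≈ 0.966600
step 2 [1y] swap r/2=398/9435: DF=(1 − 398/9435·(0.966600))/(1+398/9435) = 2301/2500 ≈ 0.920400
step 3 [1.5y] swap r/2=428/14007: DF=(1 − 428/14007·(0.966600+0.920400))/(1+428/14007) = 1143/1250 ≈ 0.914400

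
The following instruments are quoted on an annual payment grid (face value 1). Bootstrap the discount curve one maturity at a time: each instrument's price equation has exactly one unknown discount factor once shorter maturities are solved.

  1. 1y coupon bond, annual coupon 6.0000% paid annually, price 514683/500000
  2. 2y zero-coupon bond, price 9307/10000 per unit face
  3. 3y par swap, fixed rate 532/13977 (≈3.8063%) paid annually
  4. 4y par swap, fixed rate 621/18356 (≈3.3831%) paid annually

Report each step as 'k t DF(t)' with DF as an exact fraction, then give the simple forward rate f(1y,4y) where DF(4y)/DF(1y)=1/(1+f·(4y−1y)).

1 1 9711/10000
2 2 9307/10000
3 3 1117/1250
4 4 4379/5000
f(1y,4y) = ((9711/10000)/(4379/5000) − 1)/(3) = 953/26274 ≈ 3.6272%

step 1 [1y] bond c/1=3/50: DF=(514683/500000 − 3/50·(0))/(1+3/50) = 9711/10000 ≈ 0.971100
step 2 [2y] zero: DF = P = 9307/10000 ≈ 0.930700
step 3 [3y] swap r/1=532/13977: DF=(1 − 532/13977·(0.971100+0.930700))/(1+532/13977) = 1117/1250 ≈ 0.893600
step 4 [4y] swap r/1=621/18356: DF=(1 − 621/18356·(0.971100+0.930700+0.893600))/(1+621/18356) = 4379/5000 ≈ 0.875800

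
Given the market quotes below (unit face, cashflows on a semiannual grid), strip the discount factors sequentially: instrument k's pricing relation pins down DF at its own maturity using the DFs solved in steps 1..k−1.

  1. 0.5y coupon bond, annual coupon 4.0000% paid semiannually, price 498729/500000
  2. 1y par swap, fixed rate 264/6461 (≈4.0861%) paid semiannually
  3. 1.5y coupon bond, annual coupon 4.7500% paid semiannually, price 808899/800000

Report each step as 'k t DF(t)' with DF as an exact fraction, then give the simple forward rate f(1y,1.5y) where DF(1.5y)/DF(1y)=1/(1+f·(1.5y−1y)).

step 1 [0.5y] bond c/2=1/50: DF=(498729/500000 − 1/50·(0))/(1+1/50) = 9779/10000 ≈ 0.977900
step 2 [1y] swap r/2=132/6461: DF=(1 − 132/6461·(0.977900))/(1+132/6461) = 2401/2500 ≈ 0.960400
step 3 [1.5y] bond c/2=19/800: DF=(808899/800000 − 19/800·(0.977900+0.960400))/(1+19/800) = 9427/10000 ≈ 0.942700

1 1/2 9779/10000
2 1 2401/2500
3 3/2 9427/10000
f(1y,1.5y) = ((2401/2500)/(9427/10000) − 1)/(1/2) = 354/9427 ≈ 3.7552%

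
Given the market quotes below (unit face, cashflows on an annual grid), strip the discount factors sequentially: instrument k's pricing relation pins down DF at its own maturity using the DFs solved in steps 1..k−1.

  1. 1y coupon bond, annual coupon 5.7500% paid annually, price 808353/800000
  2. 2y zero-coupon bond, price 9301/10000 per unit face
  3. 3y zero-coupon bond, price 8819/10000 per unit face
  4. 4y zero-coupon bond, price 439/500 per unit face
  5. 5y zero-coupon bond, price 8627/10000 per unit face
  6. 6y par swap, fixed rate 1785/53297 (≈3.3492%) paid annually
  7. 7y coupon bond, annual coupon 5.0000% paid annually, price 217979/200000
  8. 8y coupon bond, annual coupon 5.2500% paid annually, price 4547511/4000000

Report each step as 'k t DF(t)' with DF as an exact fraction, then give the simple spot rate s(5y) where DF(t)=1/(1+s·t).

1 1 1911/2000
2 2 9301/10000
3 3 8819/10000
4 4 439/500
5 5 8627/10000
6 6 1643/2000
7 7 3921/5000
8 8 969/1250
s(5y) = (1/(8627/10000) − 1)/(5) = 1373/43135 ≈ 3.1830%

step 1 [1y] bond c/1=23/400: DF=(808353/800000 − 23/400·(0))/(1+23/400) = 1911/2000 ≈ 0.955500
step 2 [2y] zero: DF = P = 9301/10000 ≈ 0.930100
step 3 [3y] zero: DF = P = 8819/10000 ≈ 0.881900
step 4 [4y] zero: DF = P = 439/500 ≈ 0.878000
step 5 [5y] zero: DF = P = 8627/10000 ≈ 0.862700
step 6 [6y] swap r/1=1785/53297: DF=(1 − 1785/53297·(0.955500+0.930100+0.881900+0.878000+0.862700))/(1+1785/53297) = 1643/2000 ≈ 0.821500
step 7 [7y] bond c/1=1/20: DF=(217979/200000 − 1/20·(0.955500+0.930100+0.881900+0.878000+0.862700+0.821500))/(1+1/20) = 3921/5000 ≈ 0.784200
step 8 [8y] bond c/1=21/400: DF=(4547511/4000000 − 21/400·(0.955500+0.930100+0.881900+0.878000+0.862700+0.821500+0.784200))/(1+21/400) = 969/1250 ≈ 0.775200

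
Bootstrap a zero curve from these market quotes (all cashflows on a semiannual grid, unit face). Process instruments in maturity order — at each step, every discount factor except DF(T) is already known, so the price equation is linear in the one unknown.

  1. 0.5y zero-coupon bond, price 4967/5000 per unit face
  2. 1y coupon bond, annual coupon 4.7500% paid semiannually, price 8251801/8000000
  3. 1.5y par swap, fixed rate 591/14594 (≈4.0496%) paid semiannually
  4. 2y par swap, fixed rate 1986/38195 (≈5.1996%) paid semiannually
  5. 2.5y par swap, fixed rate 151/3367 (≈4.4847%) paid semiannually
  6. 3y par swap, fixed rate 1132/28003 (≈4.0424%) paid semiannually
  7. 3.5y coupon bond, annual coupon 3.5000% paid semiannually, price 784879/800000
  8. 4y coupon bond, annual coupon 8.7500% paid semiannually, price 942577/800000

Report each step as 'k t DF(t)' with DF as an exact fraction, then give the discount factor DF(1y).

1 1/2 4967/5000
2 1 1969/2000
3 3/2 9409/10000
4 2 9007/10000
5 5/2 8943/10000
6 3 2217/2500
7 7/2 8679/10000
8 4 8577/10000
DF(1y) = 1969/2000 ≈ 0.984500

step 1 [0.5y] zero: DF = P = 4967/5000 ≈ 0.993400
step 2 [1y] bond c/2=19/800: DF=(8251801/8000000 − 19/800·(0.993400))/(1+19/800) = 1969/2000 ≈ 0.984500
step 3 [1.5y] swap r/2=591/29188: DF=(1 − 591/29188·(0.993400+0.984500))/(1+591/29188) = 9409/10000 ≈ 0.940900
step 4 [2y] swap r/2=993/38195: DF=(1 − 993/38195·(0.993400+0.984500+0.940900))/(1+993/38195) = 9007/10000 ≈ 0.900700
step 5 [2.5y] swap r/2=151/6734: DF=(1 − 151/6734·(0.993400+0.984500+0.940900+0.900700))/(1+151/6734) = 8943/10000 ≈ 0.894300
step 6 [3y] swap r/2=566/28003: DF=(1 − 566/28003·(0.993400+0.984500+0.940900+0.900700+0.894300))/(1+566/28003) = 2217/2500 ≈ 0.886800
step 7 [3.5y] bond c/2=7/400: DF=(784879/800000 − 7/400·(0.993400+0.984500+0.940900+0.900700+0.894300+0.886800))/(1+7/400) = 8679/10000 ≈ 0.867900
step 8 [4y] bond c/2=7/160: DF=(942577/800000 − 7/160·(0.993400+0.984500+0.940900+0.900700+0.894300+0.886800+0.867900))/(1+7/160) = 8577/10000 ≈ 0.857700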